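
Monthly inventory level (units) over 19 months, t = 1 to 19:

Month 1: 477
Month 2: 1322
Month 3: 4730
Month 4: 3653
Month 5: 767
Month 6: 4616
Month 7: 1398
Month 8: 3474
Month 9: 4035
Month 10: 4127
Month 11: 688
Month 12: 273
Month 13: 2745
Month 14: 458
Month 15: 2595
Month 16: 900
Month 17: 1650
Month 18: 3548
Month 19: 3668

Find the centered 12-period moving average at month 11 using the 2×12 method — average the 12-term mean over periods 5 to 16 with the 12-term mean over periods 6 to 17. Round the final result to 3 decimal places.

Sum over 5–16: 767 + 4616 + 1398 + 3474 + 4035 + 4127 + 688 + 273 + 2745 + 458 + 2595 + 900 = 26076
Sum over 6–17: 4616 + 1398 + 3474 + 4035 + 4127 + 688 + 273 + 2745 + 458 + 2595 + 900 + 1650 = 26959
CMA at t=11 = (26076 + 26959) / (2·12) = 53035 / 24 = 2209.792

2209.792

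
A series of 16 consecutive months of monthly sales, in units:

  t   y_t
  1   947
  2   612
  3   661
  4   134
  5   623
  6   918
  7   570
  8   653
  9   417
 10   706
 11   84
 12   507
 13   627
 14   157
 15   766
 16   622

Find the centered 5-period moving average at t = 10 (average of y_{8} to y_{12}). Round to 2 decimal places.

Sum of periods 8–12: 653 + 417 + 706 + 84 + 507 = 2367
Divide by 5: 2367 / 5 = 473.40

473.40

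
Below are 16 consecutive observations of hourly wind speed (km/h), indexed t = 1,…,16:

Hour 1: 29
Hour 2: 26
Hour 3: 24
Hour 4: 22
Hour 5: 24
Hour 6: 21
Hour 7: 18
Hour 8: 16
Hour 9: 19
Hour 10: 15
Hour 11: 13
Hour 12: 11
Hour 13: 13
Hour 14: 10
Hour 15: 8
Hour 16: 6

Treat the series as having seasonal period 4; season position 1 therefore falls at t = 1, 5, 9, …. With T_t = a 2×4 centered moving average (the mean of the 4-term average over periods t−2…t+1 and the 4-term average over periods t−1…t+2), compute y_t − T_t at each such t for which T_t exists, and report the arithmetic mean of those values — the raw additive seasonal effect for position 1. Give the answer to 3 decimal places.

2.167

Season position 1 occurs at t = 5, 9, 13 (where T_t is defined).
t=5: T_5 = 22.00000; y_5 − T_5 = 24 − 22.00000 = 2.00000
t=9: T_9 = 16.37500; y_9 − T_9 = 19 − 16.37500 = 2.62500
t=13: T_13 = 11.12500; y_13 − T_13 = 13 − 11.12500 = 1.87500
Mean deviation: (2.00000 + 2.62500 + 1.87500) / 3 = 2.167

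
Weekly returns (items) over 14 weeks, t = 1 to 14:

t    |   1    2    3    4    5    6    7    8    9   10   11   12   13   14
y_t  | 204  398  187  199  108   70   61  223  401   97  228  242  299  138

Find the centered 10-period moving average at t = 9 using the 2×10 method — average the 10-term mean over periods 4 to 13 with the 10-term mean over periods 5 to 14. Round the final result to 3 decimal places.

Sum over 4–13: 199 + 108 + 70 + 61 + 223 + 401 + 97 + 228 + 242 + 299 = 1928
Sum over 5–14: 108 + 70 + 61 + 223 + 401 + 97 + 228 + 242 + 299 + 138 = 1867
CMA at t=9 = (1928 + 1867) / (2·10) = 3795 / 20 = 189.750

189.750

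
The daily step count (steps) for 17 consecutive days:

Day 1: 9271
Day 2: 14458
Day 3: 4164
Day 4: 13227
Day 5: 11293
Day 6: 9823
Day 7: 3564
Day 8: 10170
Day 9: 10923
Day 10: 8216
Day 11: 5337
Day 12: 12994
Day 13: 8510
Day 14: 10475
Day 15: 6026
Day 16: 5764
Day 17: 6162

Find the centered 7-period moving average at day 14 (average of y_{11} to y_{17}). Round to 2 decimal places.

7895.43

Sum of periods 11–17: 5337 + 12994 + 8510 + 10475 + 6026 + 5764 + 6162 = 55268
Divide by 7: 55268 / 7 = 7895.43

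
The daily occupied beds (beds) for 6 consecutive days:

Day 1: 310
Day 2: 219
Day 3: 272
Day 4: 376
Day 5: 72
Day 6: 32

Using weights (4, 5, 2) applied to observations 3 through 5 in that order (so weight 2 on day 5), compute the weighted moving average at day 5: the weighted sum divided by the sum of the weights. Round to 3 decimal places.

Weighted sum: 4·272 + 5·376 + 2·72 = 1088 + 1880 + 144 = 3112
Weight total: 4 + 5 + 2 = 11
WMA = 3112 / 11 = 282.909

282.909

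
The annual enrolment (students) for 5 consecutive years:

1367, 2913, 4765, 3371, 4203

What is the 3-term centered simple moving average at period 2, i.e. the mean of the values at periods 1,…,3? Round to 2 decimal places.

3015.00

Sum of periods 1–3: 1367 + 2913 + 4765 = 9045
Divide by 3: 9045 / 3 = 3015.00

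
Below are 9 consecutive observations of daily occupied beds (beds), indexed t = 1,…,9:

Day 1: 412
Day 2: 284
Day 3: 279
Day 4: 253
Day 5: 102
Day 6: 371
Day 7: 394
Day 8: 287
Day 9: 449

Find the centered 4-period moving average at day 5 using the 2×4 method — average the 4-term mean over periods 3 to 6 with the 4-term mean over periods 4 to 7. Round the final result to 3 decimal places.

Sum over 3–6: 279 + 253 + 102 + 371 = 1005
Sum over 4–7: 253 + 102 + 371 + 394 = 1120
CMA at t=5 = (1005 + 1120) / (2·4) = 2125 / 8 = 265.625

265.625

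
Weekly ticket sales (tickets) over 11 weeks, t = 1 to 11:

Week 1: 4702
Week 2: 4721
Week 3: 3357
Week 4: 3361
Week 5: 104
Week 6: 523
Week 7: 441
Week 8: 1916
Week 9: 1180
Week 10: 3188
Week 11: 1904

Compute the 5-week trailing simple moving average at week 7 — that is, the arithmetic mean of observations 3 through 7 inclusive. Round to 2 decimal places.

Sum of periods 3–7: 3357 + 3361 + 104 + 523 + 441 = 7786
Divide by 5: 7786 / 5 = 1557.20

1557.20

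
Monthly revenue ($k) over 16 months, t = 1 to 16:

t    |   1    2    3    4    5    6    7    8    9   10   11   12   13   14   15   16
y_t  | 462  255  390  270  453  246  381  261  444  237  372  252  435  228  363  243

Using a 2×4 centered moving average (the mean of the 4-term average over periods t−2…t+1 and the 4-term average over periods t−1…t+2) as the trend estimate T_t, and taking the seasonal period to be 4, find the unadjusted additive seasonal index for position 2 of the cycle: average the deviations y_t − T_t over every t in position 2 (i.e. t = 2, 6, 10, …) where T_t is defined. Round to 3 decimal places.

-90.375

Season position 2 occurs at t = 6, 10, 14 (where T_t is defined).
t=6: T_6 = 336.37500; y_6 − T_6 = 246 − 336.37500 = -90.37500
t=10: T_10 = 327.37500; y_10 − T_10 = 237 − 327.37500 = -90.37500
t=14: T_14 = 318.37500; y_14 − T_14 = 228 − 318.37500 = -90.37500
Mean deviation: (-90.37500 + -90.37500 + -90.37500) / 3 = -90.375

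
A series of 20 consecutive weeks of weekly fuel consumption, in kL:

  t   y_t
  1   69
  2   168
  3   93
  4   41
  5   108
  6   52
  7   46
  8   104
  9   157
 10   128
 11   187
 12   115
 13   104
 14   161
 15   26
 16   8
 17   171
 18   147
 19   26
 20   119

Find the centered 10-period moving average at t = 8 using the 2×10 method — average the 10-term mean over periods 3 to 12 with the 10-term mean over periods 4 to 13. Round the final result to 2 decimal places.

103.65

Sum over 3–12: 93 + 41 + 108 + 52 + 46 + 104 + 157 + 128 + 187 + 115 = 1031
Sum over 4–13: 41 + 108 + 52 + 46 + 104 + 157 + 128 + 187 + 115 + 104 = 1042
CMA at t=8 = (1031 + 1042) / (2·10) = 2073 / 20 = 103.65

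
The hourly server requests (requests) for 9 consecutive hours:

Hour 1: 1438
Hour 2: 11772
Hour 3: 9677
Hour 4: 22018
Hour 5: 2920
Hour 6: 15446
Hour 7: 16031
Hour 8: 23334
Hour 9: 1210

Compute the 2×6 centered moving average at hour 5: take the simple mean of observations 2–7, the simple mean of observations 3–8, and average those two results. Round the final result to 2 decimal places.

13940.83

Sum over 2–7: 11772 + 9677 + 22018 + 2920 + 15446 + 16031 = 77864
Sum over 3–8: 9677 + 22018 + 2920 + 15446 + 16031 + 23334 = 89426
CMA at t=5 = (77864 + 89426) / (2·6) = 167290 / 12 = 13940.83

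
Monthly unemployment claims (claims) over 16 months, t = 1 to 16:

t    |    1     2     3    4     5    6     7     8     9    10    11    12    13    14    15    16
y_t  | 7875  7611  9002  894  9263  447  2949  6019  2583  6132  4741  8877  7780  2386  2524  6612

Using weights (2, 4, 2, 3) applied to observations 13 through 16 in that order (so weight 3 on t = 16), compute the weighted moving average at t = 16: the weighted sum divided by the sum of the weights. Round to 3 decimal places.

Weighted sum: 2·7780 + 4·2386 + 2·2524 + 3·6612 = 15560 + 9544 + 5048 + 19836 = 49988
Weight total: 2 + 4 + 2 + 3 = 11
WMA = 49988 / 11 = 4544.364

4544.364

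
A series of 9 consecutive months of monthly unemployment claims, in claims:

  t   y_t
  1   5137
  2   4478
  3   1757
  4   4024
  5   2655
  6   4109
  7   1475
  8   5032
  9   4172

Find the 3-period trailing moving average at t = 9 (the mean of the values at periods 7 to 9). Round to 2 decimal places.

3559.67

Sum of periods 7–9: 1475 + 5032 + 4172 = 10679
Divide by 3: 10679 / 3 = 3559.67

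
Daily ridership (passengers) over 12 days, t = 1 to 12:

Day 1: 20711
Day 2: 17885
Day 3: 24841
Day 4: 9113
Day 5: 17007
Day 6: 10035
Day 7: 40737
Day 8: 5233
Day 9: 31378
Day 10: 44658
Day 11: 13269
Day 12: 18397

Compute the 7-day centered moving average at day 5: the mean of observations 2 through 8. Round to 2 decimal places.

17835.86

Sum of periods 2–8: 17885 + 24841 + 9113 + 17007 + 10035 + 40737 + 5233 = 124851
Divide by 7: 124851 / 7 = 17835.86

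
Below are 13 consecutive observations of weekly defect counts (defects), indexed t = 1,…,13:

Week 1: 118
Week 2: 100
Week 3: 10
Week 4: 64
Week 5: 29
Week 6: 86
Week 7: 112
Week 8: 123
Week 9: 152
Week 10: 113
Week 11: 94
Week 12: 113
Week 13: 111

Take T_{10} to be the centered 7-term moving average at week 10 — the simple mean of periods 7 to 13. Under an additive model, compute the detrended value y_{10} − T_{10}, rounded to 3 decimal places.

Trend T_10 = (112 + 123 + 152 + 113 + 94 + 113 + 111) / 7 = 818/7 = 116.85714
Detrended value: 113 − 116.85714 = -3.857

-3.857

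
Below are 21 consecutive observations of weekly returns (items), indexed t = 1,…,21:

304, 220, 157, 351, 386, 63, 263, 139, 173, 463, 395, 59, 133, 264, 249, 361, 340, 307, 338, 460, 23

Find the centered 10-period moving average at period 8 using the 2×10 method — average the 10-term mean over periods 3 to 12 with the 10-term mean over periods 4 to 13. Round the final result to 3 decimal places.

243.700

Sum over 3–12: 157 + 351 + 386 + 63 + 263 + 139 + 173 + 463 + 395 + 59 = 2449
Sum over 4–13: 351 + 386 + 63 + 263 + 139 + 173 + 463 + 395 + 59 + 133 = 2425
CMA at t=8 = (2449 + 2425) / (2·10) = 4874 / 20 = 243.700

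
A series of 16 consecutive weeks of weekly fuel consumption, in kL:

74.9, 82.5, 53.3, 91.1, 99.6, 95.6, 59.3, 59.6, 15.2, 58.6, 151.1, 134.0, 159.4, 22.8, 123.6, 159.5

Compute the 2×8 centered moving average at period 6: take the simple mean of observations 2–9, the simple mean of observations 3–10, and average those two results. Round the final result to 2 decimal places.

Sum over 2–9: 82.5 + 53.3 + 91.1 + 99.6 + 95.6 + 59.3 + 59.6 + 15.2 = 556.2
Sum over 3–10: 53.3 + 91.1 + 99.6 + 95.6 + 59.3 + 59.6 + 15.2 + 58.6 = 532.3
CMA at t=6 = (556.2 + 532.3) / (2·8) = 1088.5 / 16 = 68.03

68.03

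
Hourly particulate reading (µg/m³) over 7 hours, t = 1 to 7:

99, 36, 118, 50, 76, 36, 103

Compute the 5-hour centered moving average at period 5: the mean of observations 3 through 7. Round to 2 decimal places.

76.60

Sum of periods 3–7: 118 + 50 + 76 + 36 + 103 = 383
Divide by 5: 383 / 5 = 76.60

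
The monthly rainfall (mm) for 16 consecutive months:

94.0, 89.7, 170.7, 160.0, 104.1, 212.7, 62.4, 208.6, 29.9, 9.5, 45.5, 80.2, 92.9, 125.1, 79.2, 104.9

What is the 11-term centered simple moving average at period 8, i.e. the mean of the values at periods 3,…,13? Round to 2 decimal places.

106.95

Sum of periods 3–13: 170.7 + 160.0 + 104.1 + 212.7 + 62.4 + 208.6 + 29.9 + 9.5 + 45.5 + 80.2 + 92.9 = 1176.5
Divide by 11: 1176.5 / 11 = 106.95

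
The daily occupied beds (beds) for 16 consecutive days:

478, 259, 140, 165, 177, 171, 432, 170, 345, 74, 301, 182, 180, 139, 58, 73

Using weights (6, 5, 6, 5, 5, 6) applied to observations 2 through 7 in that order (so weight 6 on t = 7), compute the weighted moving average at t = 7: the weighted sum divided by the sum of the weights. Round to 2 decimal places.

229.58

Weighted sum: 6·259 + 5·140 + 6·165 + 5·177 + 5·171 + 6·432 = 1554 + 700 + 990 + 885 + 855 + 2592 = 7576
Weight total: 6 + 5 + 6 + 5 + 5 + 6 = 33
WMA = 7576 / 33 = 229.58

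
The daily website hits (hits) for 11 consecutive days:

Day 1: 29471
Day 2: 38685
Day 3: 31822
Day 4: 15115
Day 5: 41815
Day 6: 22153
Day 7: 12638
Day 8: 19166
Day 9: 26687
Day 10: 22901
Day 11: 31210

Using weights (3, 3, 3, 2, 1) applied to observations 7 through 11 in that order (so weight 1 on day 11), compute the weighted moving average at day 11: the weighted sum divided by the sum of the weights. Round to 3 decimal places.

21040.417

Weighted sum: 3·12638 + 3·19166 + 3·26687 + 2·22901 + 1·31210 = 37914 + 57498 + 80061 + 45802 + 31210 = 252485
Weight total: 3 + 3 + 3 + 2 + 1 = 12
WMA = 252485 / 12 = 21040.417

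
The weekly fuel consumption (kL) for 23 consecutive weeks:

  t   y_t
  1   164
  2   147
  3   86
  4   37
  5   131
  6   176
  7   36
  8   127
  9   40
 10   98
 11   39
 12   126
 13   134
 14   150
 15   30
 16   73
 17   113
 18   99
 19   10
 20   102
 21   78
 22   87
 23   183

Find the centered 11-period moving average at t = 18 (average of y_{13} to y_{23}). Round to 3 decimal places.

96.273

Sum of periods 13–23: 134 + 150 + 30 + 73 + 113 + 99 + 10 + 102 + 78 + 87 + 183 = 1059
Divide by 11: 1059 / 11 = 96.273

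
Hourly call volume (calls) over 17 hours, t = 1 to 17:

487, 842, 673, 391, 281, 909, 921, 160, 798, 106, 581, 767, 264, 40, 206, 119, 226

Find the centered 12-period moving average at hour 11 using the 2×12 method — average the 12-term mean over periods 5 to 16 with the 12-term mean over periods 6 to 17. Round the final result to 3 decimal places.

Sum over 5–16: 281 + 909 + 921 + 160 + 798 + 106 + 581 + 767 + 264 + 40 + 206 + 119 = 5152
Sum over 6–17: 909 + 921 + 160 + 798 + 106 + 581 + 767 + 264 + 40 + 206 + 119 + 226 = 5097
CMA at t=11 = (5152 + 5097) / (2·12) = 10249 / 24 = 427.042

427.042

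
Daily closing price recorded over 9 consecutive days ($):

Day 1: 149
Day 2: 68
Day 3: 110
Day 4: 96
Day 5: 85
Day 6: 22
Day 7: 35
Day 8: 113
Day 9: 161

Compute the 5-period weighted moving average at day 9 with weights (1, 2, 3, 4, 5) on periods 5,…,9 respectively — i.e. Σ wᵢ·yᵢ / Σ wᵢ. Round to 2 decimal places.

Weighted sum: 1·85 + 2·22 + 3·35 + 4·113 + 5·161 = 85 + 44 + 105 + 452 + 805 = 1491
Weight total: 1 + 2 + 3 + 4 + 5 = 15
WMA = 1491 / 15 = 99.40

99.40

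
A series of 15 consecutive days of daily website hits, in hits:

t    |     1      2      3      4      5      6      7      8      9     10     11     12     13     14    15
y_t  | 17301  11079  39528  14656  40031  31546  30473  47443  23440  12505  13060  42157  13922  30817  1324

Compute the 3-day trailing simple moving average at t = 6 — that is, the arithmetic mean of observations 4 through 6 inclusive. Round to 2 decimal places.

28744.33

Sum of periods 4–6: 14656 + 40031 + 31546 = 86233
Divide by 3: 86233 / 3 = 28744.33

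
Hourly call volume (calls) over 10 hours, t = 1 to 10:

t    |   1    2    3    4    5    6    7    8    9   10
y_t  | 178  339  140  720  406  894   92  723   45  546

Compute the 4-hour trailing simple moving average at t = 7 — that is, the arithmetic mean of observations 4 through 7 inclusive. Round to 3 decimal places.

528.000

Sum of periods 4–7: 720 + 406 + 894 + 92 = 2112
Divide by 4: 2112 / 4 = 528.000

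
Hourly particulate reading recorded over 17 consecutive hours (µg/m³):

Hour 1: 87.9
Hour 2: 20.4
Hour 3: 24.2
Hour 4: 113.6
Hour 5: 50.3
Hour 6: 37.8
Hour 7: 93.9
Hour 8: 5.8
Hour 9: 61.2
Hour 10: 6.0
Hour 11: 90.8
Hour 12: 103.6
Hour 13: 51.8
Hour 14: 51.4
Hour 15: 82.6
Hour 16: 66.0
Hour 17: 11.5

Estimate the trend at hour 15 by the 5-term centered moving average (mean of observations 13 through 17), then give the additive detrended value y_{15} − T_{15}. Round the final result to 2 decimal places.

29.94

Trend T_15 = (51.8 + 51.4 + 82.6 + 66.0 + 11.5) / 5 = 263.3/5 = 52.6600
Detrended value: 82.6 − 52.6600 = 29.94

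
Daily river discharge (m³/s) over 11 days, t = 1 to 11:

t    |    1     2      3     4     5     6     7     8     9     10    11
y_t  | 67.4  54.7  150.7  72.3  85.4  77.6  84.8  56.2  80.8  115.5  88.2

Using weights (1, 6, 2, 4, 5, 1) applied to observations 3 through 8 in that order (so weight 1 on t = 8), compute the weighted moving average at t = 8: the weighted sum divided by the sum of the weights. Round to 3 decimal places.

Weighted sum: 1·150.7 + 6·72.3 + 2·85.4 + 4·77.6 + 5·84.8 + 1·56.2 = 150.7 + 433.8 + 170.8 + 310.4 + 424.0 + 56.2 = 1545.9
Weight total: 1 + 6 + 2 + 4 + 5 + 1 = 19
WMA = 1545.9 / 19 = 81.363

81.363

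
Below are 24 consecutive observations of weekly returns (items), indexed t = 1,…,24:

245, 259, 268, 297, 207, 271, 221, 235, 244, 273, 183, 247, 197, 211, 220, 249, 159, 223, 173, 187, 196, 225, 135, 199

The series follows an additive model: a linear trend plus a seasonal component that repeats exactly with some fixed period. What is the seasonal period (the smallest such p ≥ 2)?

First differences y_{t+1} − y_t: 14, 9, 29, -90, 64, -50, 14, 9, 29, -90, 64, -50, 14, 9, …
The difference pattern repeats every 6 terms and not for any smaller step, so p = 6.

6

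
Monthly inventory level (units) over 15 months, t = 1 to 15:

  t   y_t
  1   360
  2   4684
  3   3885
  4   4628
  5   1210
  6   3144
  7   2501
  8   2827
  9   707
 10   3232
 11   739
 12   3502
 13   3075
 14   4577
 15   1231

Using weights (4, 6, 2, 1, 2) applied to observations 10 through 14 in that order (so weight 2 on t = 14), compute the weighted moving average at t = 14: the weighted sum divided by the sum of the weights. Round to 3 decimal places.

2439.667

Weighted sum: 4·3232 + 6·739 + 2·3502 + 1·3075 + 2·4577 = 12928 + 4434 + 7004 + 3075 + 9154 = 36595
Weight total: 4 + 6 + 2 + 1 + 2 = 15
WMA = 36595 / 15 = 2439.667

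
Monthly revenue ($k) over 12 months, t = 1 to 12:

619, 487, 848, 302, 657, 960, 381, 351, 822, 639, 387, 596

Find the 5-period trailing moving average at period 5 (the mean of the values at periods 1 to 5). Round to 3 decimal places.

Sum of periods 1–5: 619 + 487 + 848 + 302 + 657 = 2913
Divide by 5: 2913 / 5 = 582.600

582.600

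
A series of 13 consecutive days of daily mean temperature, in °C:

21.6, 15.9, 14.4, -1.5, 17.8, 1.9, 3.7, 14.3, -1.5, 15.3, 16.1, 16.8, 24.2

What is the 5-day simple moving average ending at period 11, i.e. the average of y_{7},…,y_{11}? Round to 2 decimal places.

9.58

Sum of periods 7–11: 3.7 + 14.3 + (-1.5) + 15.3 + 16.1 = 47.9
Divide by 5: 47.9 / 5 = 9.58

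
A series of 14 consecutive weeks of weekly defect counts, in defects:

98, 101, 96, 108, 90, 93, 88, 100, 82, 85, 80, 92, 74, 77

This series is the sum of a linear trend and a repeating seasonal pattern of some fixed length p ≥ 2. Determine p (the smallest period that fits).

4

First differences y_{t+1} − y_t: 3, -5, 12, -18, 3, -5, 12, -18, 3, -5, …
The difference pattern repeats every 4 terms and not for any smaller step, so p = 4.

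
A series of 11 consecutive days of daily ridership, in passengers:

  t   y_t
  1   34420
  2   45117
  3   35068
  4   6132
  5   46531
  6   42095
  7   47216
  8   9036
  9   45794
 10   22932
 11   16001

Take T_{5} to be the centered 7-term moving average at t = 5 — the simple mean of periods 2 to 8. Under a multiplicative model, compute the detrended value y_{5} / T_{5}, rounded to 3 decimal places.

1.409

Trend T_5 = (45117 + 35068 + 6132 + 46531 + 42095 + 47216 + 9036) / 7 = 231195/7 = 33027.85714
Ratio to trend: 46531 / 33027.85714 = 1.409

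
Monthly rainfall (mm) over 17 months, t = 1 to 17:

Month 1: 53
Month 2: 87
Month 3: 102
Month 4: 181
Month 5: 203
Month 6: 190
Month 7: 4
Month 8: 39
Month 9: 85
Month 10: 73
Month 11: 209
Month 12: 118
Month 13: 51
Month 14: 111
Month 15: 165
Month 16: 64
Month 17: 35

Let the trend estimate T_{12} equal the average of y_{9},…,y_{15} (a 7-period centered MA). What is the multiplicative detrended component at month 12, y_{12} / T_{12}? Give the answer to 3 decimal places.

1.017

Trend T_12 = (85 + 73 + 209 + 118 + 51 + 111 + 165) / 7 = 812/7 = 116.00000
Ratio to trend: 118 / 116.00000 = 1.017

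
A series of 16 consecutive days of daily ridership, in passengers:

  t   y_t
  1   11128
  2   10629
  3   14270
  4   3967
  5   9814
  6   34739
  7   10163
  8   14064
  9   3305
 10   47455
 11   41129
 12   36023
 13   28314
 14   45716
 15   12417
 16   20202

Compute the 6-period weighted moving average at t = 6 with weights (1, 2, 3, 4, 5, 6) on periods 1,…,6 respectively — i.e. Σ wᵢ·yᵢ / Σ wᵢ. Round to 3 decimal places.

Weighted sum: 1·11128 + 2·10629 + 3·14270 + 4·3967 + 5·9814 + 6·34739 = 11128 + 21258 + 42810 + 15868 + 49070 + 208434 = 348568
Weight total: 1 + 2 + 3 + 4 + 5 + 6 = 21
WMA = 348568 / 21 = 16598.476

16598.476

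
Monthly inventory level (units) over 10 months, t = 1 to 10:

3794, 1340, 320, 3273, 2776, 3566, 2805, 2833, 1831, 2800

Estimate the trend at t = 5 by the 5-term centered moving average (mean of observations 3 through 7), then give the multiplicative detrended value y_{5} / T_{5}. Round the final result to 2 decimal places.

1.09

Trend T_5 = (320 + 3273 + 2776 + 3566 + 2805) / 5 = 12740/5 = 2548.0000
Ratio to trend: 2776 / 2548.0000 = 1.09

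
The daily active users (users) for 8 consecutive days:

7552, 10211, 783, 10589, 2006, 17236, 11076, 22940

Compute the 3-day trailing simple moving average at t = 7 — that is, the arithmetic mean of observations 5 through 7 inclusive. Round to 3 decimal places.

10106.000

Sum of periods 5–7: 2006 + 17236 + 11076 = 30318
Divide by 3: 30318 / 3 = 10106.000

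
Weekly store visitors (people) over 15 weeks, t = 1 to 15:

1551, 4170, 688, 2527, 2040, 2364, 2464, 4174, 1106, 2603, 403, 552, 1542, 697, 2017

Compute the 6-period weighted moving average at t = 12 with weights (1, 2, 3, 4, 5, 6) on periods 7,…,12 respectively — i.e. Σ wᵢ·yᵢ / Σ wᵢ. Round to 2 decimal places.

1422.33

Weighted sum: 1·2464 + 2·4174 + 3·1106 + 4·2603 + 5·403 + 6·552 = 2464 + 8348 + 3318 + 10412 + 2015 + 3312 = 29869
Weight total: 1 + 2 + 3 + 4 + 5 + 6 = 21
WMA = 29869 / 21 = 1422.33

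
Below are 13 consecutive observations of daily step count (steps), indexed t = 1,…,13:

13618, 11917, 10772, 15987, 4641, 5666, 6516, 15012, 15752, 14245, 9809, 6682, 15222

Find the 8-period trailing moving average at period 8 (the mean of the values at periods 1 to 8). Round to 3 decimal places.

Sum of periods 1–8: 13618 + 11917 + 10772 + 15987 + 4641 + 5666 + 6516 + 15012 = 84129
Divide by 8: 84129 / 8 = 10516.125

10516.125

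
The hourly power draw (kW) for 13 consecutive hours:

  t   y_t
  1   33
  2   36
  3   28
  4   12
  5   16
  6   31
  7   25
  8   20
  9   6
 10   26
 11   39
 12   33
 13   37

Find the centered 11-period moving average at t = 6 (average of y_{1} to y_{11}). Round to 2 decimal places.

24.73

Sum of periods 1–11: 33 + 36 + 28 + 12 + 16 + 31 + 25 + 20 + 6 + 26 + 39 = 272
Divide by 11: 272 / 11 = 24.73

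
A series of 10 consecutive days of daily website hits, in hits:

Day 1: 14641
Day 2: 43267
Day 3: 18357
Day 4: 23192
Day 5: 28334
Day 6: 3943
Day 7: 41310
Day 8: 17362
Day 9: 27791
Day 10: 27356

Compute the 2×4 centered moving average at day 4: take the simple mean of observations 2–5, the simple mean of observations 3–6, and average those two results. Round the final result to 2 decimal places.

23372.00

Sum over 2–5: 43267 + 18357 + 23192 + 28334 = 113150
Sum over 3–6: 18357 + 23192 + 28334 + 3943 = 73826
CMA at t=4 = (113150 + 73826) / (2·4) = 186976 / 8 = 23372.00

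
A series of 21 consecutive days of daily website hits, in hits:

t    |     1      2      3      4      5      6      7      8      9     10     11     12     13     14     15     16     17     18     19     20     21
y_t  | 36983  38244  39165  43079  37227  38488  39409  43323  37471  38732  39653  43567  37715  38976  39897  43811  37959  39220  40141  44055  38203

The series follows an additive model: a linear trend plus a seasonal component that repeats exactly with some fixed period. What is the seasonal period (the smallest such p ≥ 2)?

First differences y_{t+1} − y_t: 1261, 921, 3914, -5852, 1261, 921, 3914, -5852, 1261, 921, …
The difference pattern repeats every 4 terms and not for any smaller step, so p = 4.

4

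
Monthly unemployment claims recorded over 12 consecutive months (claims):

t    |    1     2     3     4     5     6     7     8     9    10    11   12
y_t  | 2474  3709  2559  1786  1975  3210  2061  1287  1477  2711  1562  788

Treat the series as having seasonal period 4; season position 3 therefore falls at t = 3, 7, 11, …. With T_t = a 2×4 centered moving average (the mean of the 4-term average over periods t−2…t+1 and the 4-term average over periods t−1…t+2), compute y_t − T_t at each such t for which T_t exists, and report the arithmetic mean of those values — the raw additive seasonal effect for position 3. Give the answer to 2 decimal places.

Season position 3 occurs at t = 3, 7 (where T_t is defined).
t=3: T_3 = 2569.6250; y_3 − T_3 = 2559 − 2569.6250 = -10.6250
t=7: T_7 = 2071.0000; y_7 − T_7 = 2061 − 2071.0000 = -10.0000
Mean deviation: (-10.6250 + -10.0000) / 2 = -10.31

-10.31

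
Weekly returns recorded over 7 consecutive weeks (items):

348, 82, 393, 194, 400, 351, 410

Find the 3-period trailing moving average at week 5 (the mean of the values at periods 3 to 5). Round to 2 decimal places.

Sum of periods 3–5: 393 + 194 + 400 = 987
Divide by 3: 987 / 3 = 329.00

329.00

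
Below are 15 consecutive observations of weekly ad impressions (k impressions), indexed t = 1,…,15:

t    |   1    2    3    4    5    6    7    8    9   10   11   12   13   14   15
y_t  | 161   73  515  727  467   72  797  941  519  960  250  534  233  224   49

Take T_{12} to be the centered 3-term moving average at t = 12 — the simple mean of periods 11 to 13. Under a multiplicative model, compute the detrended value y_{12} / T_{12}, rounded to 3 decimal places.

Trend T_12 = (250 + 534 + 233) / 3 = 1017/3 = 339.00000
Ratio to trend: 534 / 339.00000 = 1.575

1.575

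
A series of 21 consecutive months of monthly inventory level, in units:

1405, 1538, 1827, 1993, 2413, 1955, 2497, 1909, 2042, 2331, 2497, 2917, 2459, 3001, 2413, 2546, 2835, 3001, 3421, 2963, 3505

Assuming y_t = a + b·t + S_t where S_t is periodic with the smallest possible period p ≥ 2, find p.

First differences y_{t+1} − y_t: 133, 289, 166, 420, -458, 542, -588, 133, 289, 166, 420, -458, 542, -588, 133, 289, …
The difference pattern repeats every 7 terms and not for any smaller step, so p = 7.

7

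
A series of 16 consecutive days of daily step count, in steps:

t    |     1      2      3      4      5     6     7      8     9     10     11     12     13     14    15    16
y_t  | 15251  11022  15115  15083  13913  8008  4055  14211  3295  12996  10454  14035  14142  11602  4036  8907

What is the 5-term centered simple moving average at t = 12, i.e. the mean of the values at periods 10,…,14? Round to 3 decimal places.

Sum of periods 10–14: 12996 + 10454 + 14035 + 14142 + 11602 = 63229
Divide by 5: 63229 / 5 = 12645.800

12645.800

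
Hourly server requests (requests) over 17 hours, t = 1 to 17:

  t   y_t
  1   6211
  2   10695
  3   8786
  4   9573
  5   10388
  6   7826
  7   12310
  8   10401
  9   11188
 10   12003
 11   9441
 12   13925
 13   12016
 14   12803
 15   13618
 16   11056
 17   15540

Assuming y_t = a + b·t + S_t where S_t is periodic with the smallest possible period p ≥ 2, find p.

First differences y_{t+1} − y_t: 4484, -1909, 787, 815, -2562, 4484, -1909, 787, 815, -2562, 4484, -1909, …
The difference pattern repeats every 5 terms and not for any smaller step, so p = 5.

5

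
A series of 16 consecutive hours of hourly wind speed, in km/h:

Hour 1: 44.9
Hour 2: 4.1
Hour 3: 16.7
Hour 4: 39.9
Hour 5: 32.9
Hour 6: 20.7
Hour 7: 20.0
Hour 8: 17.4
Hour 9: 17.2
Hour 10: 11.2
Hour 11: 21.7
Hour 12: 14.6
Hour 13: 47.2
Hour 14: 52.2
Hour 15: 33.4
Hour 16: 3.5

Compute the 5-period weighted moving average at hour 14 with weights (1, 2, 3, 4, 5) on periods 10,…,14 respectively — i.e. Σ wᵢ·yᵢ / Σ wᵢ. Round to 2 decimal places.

Weighted sum: 1·11.2 + 2·21.7 + 3·14.6 + 4·47.2 + 5·52.2 = 11.2 + 43.4 + 43.8 + 188.8 + 261.0 = 548.2
Weight total: 1 + 2 + 3 + 4 + 5 = 15
WMA = 548.2 / 15 = 36.55

36.55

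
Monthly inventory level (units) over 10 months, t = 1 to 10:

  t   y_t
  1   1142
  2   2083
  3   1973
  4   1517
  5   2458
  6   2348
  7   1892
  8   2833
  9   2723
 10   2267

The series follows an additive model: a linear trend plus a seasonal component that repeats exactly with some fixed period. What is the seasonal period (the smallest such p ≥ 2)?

3

First differences y_{t+1} − y_t: 941, -110, -456, 941, -110, -456, 941, -110, …
The difference pattern repeats every 3 terms and not for any smaller step, so p = 3.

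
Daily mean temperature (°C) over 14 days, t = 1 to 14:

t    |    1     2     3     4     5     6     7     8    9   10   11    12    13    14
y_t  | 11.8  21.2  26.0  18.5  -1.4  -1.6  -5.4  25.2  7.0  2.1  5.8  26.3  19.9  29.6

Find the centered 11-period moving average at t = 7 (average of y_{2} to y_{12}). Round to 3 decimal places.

11.245

Sum of periods 2–12: 21.2 + 26.0 + 18.5 + (-1.4) + (-1.6) + (-5.4) + 25.2 + 7.0 + 2.1 + 5.8 + 26.3 = 123.7
Divide by 11: 123.7 / 11 = 11.245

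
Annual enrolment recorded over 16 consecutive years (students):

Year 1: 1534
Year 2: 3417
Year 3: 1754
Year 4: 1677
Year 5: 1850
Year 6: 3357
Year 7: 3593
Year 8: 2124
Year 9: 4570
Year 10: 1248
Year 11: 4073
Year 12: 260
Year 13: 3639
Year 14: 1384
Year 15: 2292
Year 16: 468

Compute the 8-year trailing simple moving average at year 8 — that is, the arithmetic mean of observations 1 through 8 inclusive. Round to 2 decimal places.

2413.25

Sum of periods 1–8: 1534 + 3417 + 1754 + 1677 + 1850 + 3357 + 3593 + 2124 = 19306
Divide by 8: 19306 / 8 = 2413.25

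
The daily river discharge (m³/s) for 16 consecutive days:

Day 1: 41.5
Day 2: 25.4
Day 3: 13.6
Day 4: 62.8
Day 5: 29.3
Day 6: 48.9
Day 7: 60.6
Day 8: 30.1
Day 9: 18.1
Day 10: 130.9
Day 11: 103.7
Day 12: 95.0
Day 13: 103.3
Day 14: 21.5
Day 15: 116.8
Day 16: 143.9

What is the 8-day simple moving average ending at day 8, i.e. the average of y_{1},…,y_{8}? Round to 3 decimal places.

Sum of periods 1–8: 41.5 + 25.4 + 13.6 + 62.8 + 29.3 + 48.9 + 60.6 + 30.1 = 312.2
Divide by 8: 312.2 / 8 = 39.025

39.025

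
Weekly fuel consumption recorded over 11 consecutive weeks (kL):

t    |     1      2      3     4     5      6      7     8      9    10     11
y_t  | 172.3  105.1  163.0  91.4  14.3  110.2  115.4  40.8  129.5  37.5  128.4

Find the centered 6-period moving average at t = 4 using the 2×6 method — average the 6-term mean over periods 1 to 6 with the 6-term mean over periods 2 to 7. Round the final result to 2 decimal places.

104.64

Sum over 1–6: 172.3 + 105.1 + 163.0 + 91.4 + 14.3 + 110.2 = 656.3
Sum over 2–7: 105.1 + 163.0 + 91.4 + 14.3 + 110.2 + 115.4 = 599.4
CMA at t=4 = (656.3 + 599.4) / (2·6) = 1255.7 / 12 = 104.64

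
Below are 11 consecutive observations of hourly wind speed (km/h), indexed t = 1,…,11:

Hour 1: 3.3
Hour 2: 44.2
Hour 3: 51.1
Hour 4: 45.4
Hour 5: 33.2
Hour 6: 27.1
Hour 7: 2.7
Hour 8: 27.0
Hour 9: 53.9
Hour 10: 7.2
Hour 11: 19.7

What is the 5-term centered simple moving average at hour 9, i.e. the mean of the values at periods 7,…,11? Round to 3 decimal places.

Sum of periods 7–11: 2.7 + 27.0 + 53.9 + 7.2 + 19.7 = 110.5
Divide by 5: 110.5 / 5 = 22.100

22.100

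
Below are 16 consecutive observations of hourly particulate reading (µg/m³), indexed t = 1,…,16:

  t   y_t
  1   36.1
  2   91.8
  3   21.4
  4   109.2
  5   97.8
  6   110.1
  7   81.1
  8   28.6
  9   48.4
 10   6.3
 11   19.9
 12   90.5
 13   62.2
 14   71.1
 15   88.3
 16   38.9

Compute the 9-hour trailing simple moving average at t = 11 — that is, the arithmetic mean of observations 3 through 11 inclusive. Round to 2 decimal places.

58.09

Sum of periods 3–11: 21.4 + 109.2 + 97.8 + 110.1 + 81.1 + 28.6 + 48.4 + 6.3 + 19.9 = 522.8
Divide by 9: 522.8 / 9 = 58.09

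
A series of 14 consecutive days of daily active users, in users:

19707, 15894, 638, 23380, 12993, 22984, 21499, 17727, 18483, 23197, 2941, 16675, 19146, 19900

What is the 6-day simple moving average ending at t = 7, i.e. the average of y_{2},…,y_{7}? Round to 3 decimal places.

Sum of periods 2–7: 15894 + 638 + 23380 + 12993 + 22984 + 21499 = 97388
Divide by 6: 97388 / 6 = 16231.333

16231.333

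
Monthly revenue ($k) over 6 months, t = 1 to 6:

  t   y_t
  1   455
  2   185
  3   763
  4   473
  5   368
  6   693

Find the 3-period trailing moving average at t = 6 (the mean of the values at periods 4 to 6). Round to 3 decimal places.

Sum of periods 4–6: 473 + 368 + 693 = 1534
Divide by 3: 1534 / 3 = 511.333

511.333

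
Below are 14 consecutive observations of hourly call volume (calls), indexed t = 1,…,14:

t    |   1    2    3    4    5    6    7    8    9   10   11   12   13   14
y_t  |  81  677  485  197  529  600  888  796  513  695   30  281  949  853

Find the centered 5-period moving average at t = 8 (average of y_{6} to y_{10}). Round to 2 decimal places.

698.40

Sum of periods 6–10: 600 + 888 + 796 + 513 + 695 = 3492
Divide by 5: 3492 / 5 = 698.40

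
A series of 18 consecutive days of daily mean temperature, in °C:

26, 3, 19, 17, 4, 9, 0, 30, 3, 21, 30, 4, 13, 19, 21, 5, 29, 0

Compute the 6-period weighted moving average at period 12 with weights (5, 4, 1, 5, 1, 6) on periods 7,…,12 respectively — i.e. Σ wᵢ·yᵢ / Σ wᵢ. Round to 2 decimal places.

12.82

Weighted sum: 5·0 + 4·30 + 1·3 + 5·21 + 1·30 + 6·4 = 0 + 120 + 3 + 105 + 30 + 24 = 282
Weight total: 5 + 4 + 1 + 5 + 1 + 6 = 22
WMA = 282 / 22 = 12.82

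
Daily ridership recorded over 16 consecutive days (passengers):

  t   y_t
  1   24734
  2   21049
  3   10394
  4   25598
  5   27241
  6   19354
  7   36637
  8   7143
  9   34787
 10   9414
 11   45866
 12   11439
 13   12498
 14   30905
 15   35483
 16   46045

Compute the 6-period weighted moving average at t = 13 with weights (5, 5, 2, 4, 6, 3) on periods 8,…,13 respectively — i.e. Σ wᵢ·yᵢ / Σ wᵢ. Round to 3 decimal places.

Weighted sum: 5·7143 + 5·34787 + 2·9414 + 4·45866 + 6·11439 + 3·12498 = 35715 + 173935 + 18828 + 183464 + 68634 + 37494 = 518070
Weight total: 5 + 5 + 2 + 4 + 6 + 3 = 25
WMA = 518070 / 25 = 20722.800

20722.800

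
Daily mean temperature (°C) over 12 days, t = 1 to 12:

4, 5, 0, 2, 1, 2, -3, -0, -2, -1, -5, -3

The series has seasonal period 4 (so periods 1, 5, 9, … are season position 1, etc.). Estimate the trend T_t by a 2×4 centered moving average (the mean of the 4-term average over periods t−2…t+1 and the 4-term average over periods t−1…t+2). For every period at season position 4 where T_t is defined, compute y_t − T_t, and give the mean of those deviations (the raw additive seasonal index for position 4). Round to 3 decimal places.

0.750

Season position 4 occurs at t = 4, 8 (where T_t is defined).
t=4: T_4 = 1.62500; y_4 − T_4 = 2 − 1.62500 = 0.37500
t=8: T_8 = -1.12500; y_8 − T_8 = -0 − -1.12500 = 1.12500
Mean deviation: (0.37500 + 1.12500) / 2 = 0.750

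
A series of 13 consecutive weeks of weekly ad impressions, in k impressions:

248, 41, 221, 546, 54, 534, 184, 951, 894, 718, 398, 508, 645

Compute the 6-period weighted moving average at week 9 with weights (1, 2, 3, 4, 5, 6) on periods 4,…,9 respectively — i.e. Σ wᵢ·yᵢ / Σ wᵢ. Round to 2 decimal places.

Weighted sum: 1·546 + 2·54 + 3·534 + 4·184 + 5·951 + 6·894 = 546 + 108 + 1602 + 736 + 4755 + 5364 = 13111
Weight total: 1 + 2 + 3 + 4 + 5 + 6 = 21
WMA = 13111 / 21 = 624.33

624.33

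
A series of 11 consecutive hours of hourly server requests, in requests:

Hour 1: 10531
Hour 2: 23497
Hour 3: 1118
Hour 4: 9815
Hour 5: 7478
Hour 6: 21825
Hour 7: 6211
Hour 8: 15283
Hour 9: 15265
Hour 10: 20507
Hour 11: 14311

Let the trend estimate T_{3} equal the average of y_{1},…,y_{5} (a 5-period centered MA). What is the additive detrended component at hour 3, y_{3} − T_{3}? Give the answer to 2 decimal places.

Trend T_3 = (10531 + 23497 + 1118 + 9815 + 7478) / 5 = 52439/5 = 10487.8000
Detrended value: 1118 − 10487.8000 = -9369.80

-9369.80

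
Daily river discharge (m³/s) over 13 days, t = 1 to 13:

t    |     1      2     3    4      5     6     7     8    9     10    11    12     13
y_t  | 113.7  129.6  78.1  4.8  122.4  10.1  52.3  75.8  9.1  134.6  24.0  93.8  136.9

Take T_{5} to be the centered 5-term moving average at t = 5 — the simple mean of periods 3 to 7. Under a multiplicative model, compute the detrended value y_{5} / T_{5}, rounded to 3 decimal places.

2.286

Trend T_5 = (78.1 + 4.8 + 122.4 + 10.1 + 52.3) / 5 = 267.7/5 = 53.54000
Ratio to trend: 122.4 / 53.54000 = 2.286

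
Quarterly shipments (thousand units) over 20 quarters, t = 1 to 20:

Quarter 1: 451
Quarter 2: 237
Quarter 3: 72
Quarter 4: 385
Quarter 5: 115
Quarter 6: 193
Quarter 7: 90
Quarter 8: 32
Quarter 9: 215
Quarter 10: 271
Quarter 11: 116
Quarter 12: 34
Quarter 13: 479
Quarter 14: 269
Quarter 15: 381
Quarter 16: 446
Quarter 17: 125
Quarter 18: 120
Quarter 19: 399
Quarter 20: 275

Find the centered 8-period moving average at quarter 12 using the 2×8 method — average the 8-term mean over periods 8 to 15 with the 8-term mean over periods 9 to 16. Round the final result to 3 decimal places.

Sum over 8–15: 32 + 215 + 271 + 116 + 34 + 479 + 269 + 381 = 1797
Sum over 9–16: 215 + 271 + 116 + 34 + 479 + 269 + 381 + 446 = 2211
CMA at t=12 = (1797 + 2211) / (2·8) = 4008 / 16 = 250.500

250.500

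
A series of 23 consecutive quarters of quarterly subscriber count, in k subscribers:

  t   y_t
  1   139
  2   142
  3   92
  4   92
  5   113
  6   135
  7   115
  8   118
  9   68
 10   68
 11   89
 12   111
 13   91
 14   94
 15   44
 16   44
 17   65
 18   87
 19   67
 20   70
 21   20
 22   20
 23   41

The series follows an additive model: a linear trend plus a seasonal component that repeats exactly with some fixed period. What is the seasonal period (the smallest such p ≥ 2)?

First differences y_{t+1} − y_t: 3, -50, 0, 21, 22, -20, 3, -50, 0, 21, 22, -20, 3, -50, …
The difference pattern repeats every 6 terms and not for any smaller step, so p = 6.

6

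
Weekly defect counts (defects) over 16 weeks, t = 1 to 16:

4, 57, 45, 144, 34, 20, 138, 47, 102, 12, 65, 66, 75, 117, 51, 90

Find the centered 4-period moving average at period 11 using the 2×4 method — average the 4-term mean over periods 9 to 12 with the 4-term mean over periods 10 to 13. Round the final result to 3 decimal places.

Sum over 9–12: 102 + 12 + 65 + 66 = 245
Sum over 10–13: 12 + 65 + 66 + 75 = 218
CMA at t=11 = (245 + 218) / (2·4) = 463 / 8 = 57.875

57.875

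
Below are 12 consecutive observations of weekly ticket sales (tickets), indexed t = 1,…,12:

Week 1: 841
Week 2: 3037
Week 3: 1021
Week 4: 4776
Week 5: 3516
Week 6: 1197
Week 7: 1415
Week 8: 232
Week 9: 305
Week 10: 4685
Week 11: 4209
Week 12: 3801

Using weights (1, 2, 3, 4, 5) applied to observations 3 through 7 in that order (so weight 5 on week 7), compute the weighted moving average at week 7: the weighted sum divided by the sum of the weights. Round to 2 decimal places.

2198.93

Weighted sum: 1·1021 + 2·4776 + 3·3516 + 4·1197 + 5·1415 = 1021 + 9552 + 10548 + 4788 + 7075 = 32984
Weight total: 1 + 2 + 3 + 4 + 5 = 15
WMA = 32984 / 15 = 2198.93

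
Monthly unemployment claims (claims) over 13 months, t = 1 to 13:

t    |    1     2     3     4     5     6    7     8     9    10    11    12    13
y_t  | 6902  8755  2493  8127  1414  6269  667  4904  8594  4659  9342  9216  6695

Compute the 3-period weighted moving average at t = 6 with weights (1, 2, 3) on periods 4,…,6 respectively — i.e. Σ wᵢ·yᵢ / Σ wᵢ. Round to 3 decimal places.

4960.333

Weighted sum: 1·8127 + 2·1414 + 3·6269 = 8127 + 2828 + 18807 = 29762
Weight total: 1 + 2 + 3 = 6
WMA = 29762 / 6 = 4960.333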